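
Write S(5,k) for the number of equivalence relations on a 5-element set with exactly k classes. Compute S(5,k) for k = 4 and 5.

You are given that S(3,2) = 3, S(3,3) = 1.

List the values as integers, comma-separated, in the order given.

10, 1

row 4: T[4][3]=3·1+3=6  T[4][4]=4·0+1=1
row 5: T[5][4]=4·1+6=10  T[5][5]=5·0+1=1
Read S(5,4) = 10, S(5,5) = 1.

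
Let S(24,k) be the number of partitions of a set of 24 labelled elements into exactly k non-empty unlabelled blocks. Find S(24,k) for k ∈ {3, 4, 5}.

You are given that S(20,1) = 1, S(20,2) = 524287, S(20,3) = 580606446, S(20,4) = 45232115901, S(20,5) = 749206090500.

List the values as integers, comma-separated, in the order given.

47063200806, 11681056634501, 485000783495250

@21  (21,1):1·1+0→1, (21,2):524287·2+1→1048575, (21,3):580606446·3+524287→1742343625, (21,4):45232115901·4+580606446→181509070050, (21,5):749206090500·5+45232115901→3791262568401
@22  (22,1):1·1+0→1, (22,2):1048575·2+1→2097151, (22,3):1742343625·3+1048575→5228079450, (22,4):181509070050·4+1742343625→727778623825, (22,5):3791262568401·5+181509070050→19137821912055
@23  (23,2):2097151·2+1→4194303, (23,3):5228079450·3+2097151→15686335501, (23,4):727778623825·4+5228079450→2916342574750, (23,5):19137821912055·5+727778623825→96416888184100
@24  (24,3):15686335501·3+4194303→47063200806, (24,4):2916342574750·4+15686335501→11681056634501, (24,5):96416888184100·5+2916342574750→485000783495250
Read S(24,3) = 47063200806, S(24,4) = 11681056634501, S(24,5) = 485000783495250.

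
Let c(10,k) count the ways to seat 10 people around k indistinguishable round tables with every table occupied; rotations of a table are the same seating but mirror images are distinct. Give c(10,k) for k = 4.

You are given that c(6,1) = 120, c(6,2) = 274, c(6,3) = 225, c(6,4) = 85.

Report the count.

723680

@7  (7,1):120·6+0→720, (7,2):274·6+120→1764, (7,3):225·6+274→1624, (7,4):85·6+225→735
@8  (8,2):1764·7+720→13068, (8,3):1624·7+1764→13132, (8,4):735·7+1624→6769
@9  (9,3):13132·8+13068→118124, (9,4):6769·8+13132→67284
@10  (10,4):67284·9+118124→723680
Read c(10,4) = 723680.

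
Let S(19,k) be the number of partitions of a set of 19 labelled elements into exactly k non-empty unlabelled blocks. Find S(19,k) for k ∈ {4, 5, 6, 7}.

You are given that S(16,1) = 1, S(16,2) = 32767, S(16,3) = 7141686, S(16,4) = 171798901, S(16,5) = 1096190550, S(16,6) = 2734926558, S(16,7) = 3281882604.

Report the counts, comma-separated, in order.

row 17: T[17][2]=2·32767+1=65535  T[17][3]=3·7141686+32767=21457825  T[17][4]=4·171798901+7141686=694337290  T[17][5]=5·1096190550+171798901=5652751651  T[17][6]=6·2734926558+1096190550=17505749898  T[17][7]=7·3281882604+2734926558=25708104786
row 18: T[18][3]=3·21457825+65535=64439010  T[18][4]=4·694337290+21457825=2798806985  T[18][5]=5·5652751651+694337290=28958095545  T[18][6]=6·17505749898+5652751651=110687251039  T[18][7]=7·25708104786+17505749898=197462483400
row 19: T[19][4]=4·2798806985+64439010=11259666950  T[19][5]=5·28958095545+2798806985=147589284710  T[19][6]=6·110687251039+28958095545=693081601779  T[19][7]=7·197462483400+110687251039=1492924634839
Read S(19,4) = 11259666950, S(19,5) = 147589284710, S(19,6) = 693081601779, S(19,7) = 1492924634839.

11259666950, 147589284710, 693081601779, 1492924634839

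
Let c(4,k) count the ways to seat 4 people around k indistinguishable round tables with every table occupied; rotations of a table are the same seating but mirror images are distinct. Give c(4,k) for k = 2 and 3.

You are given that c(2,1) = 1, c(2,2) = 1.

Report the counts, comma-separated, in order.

i=3: T(3,1)=0+2·1=2 | T(3,2)=1+2·1=3 | T(3,3)=1+2·0=1
i=4: T(4,2)=2+3·3=11 | T(4,3)=3+3·1=6
Read c(4,2) = 11, c(4,3) = 6.

11, 6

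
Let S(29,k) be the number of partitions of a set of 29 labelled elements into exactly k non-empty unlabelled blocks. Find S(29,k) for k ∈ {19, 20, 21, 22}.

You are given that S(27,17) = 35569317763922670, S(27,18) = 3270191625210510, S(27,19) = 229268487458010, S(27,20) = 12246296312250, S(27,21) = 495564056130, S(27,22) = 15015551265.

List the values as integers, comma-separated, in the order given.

239332331869053150, 17110181160972900, 949910385013590, 40823077538100

r28: T_28,18=18×3270191625210510+35569317763922670=94432767017711850; T_28,19=19×229268487458010+3270191625210510=7626292886912700; T_28,20=20×12246296312250+229268487458010=474194413703010; T_28,21=21×495564056130+12246296312250=22653141490980; T_28,22=22×15015551265+495564056130=825906183960
r29: T_29,19=19×7626292886912700+94432767017711850=239332331869053150; T_29,20=20×474194413703010+7626292886912700=17110181160972900; T_29,21=21×22653141490980+474194413703010=949910385013590; T_29,22=22×825906183960+22653141490980=40823077538100
Read S(29,19) = 239332331869053150, S(29,20) = 17110181160972900, S(29,21) = 949910385013590, S(29,22) = 40823077538100.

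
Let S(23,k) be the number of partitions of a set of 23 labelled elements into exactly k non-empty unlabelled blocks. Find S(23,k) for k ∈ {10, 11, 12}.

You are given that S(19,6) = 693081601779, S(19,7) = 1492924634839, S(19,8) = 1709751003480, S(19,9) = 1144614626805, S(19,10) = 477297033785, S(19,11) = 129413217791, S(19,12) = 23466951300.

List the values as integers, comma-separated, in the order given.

9593401297313460, 4864251308951100, 1672162773483930

[20] T[20,7]:7*1492924634839+693081601779=11143554045652 · T[20,8]:8*1709751003480+1492924634839=15170932662679 · T[20,9]:9*1144614626805+1709751003480=12011282644725 · T[20,10]:10*477297033785+1144614626805=5917584964655 · T[20,11]:11*129413217791+477297033785=1900842429486 · T[20,12]:12*23466951300+129413217791=411016633391
[21] T[21,8]:8*15170932662679+11143554045652=132511015347084 · T[21,9]:9*12011282644725+15170932662679=123272476465204 · T[21,10]:10*5917584964655+12011282644725=71187132291275 · T[21,11]:11*1900842429486+5917584964655=26826851689001 · T[21,12]:12*411016633391+1900842429486=6833042030178
[22] T[22,9]:9*123272476465204+132511015347084=1241963303533920 · T[22,10]:10*71187132291275+123272476465204=835143799377954 · T[22,11]:11*26826851689001+71187132291275=366282500870286 · T[22,12]:12*6833042030178+26826851689001=108823356051137
[23] T[23,10]:10*835143799377954+1241963303533920=9593401297313460 · T[23,11]:11*366282500870286+835143799377954=4864251308951100 · T[23,12]:12*108823356051137+366282500870286=1672162773483930
Read S(23,10) = 9593401297313460, S(23,11) = 4864251308951100, S(23,12) = 1672162773483930.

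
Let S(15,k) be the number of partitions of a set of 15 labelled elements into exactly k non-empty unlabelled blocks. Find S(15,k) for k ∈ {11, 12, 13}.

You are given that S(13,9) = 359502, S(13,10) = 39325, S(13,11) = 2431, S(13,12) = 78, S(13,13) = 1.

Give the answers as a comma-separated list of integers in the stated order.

[14] T[14,10]:10*39325+359502=752752 · T[14,11]:11*2431+39325=66066 · T[14,12]:12*78+2431=3367 · T[14,13]:13*1+78=91
[15] T[15,11]:11*66066+752752=1479478 · T[15,12]:12*3367+66066=106470 · T[15,13]:13*91+3367=4550
Read S(15,11) = 1479478, S(15,12) = 106470, S(15,13) = 4550.

1479478, 106470, 4550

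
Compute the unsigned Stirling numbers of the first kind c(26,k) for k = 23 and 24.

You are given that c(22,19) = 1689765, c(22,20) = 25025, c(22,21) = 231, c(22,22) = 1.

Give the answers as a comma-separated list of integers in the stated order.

4858750, 50050

row 23: T[23][20]=22·25025+1689765=2240315  T[23][21]=22·231+25025=30107  T[23][22]=22·1+231=253  T[23][23]=22·0+1=1
row 24: T[24][21]=23·30107+2240315=2932776  T[24][22]=23·253+30107=35926  T[24][23]=23·1+253=276  T[24][24]=23·0+1=1
row 25: T[25][22]=24·35926+2932776=3795000  T[25][23]=24·276+35926=42550  T[25][24]=24·1+276=300
row 26: T[26][23]=25·42550+3795000=4858750  T[26][24]=25·300+42550=50050
Read c(26,23) = 4858750, c(26,24) = 50050.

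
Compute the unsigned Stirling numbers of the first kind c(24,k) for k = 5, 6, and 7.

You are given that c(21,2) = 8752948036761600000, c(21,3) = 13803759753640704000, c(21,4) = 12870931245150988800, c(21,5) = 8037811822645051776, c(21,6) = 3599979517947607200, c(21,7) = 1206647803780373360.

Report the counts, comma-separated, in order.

i=22: T(22,3)=8752948036761600000+21·13803759753640704000=298631902863216384000 | T(22,4)=13803759753640704000+21·12870931245150988800=284093315901811468800 | T(22,5)=12870931245150988800+21·8037811822645051776=181664979520697076096 | T(22,6)=8037811822645051776+21·3599979517947607200=83637381699544802976 | T(22,7)=3599979517947607200+21·1206647803780373360=28939583397335447760
i=23: T(23,4)=298631902863216384000+22·284093315901811468800=6548684852703068697600 | T(23,5)=284093315901811468800+22·181664979520697076096=4280722865357147142912 | T(23,6)=181664979520697076096+22·83637381699544802976=2021687376910682741568 | T(23,7)=83637381699544802976+22·28939583397335447760=720308216440924653696
i=24: T(24,5)=6548684852703068697600+23·4280722865357147142912=105005310755917452984576 | T(24,6)=4280722865357147142912+23·2021687376910682741568=50779532534302850198976 | T(24,7)=2021687376910682741568+23·720308216440924653696=18588776355051949776576
Read c(24,5) = 105005310755917452984576, c(24,6) = 50779532534302850198976, c(24,7) = 18588776355051949776576.

105005310755917452984576, 50779532534302850198976, 18588776355051949776576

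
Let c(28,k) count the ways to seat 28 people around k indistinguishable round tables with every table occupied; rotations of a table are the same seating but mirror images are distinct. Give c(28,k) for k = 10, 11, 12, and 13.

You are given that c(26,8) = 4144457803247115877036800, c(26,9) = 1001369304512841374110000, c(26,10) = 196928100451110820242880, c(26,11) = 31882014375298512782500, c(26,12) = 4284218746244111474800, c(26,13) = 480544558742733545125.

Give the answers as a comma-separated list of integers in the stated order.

195460557459107504515368560, 33819732719881270820297640, 4894196422205298253024980, 596287888163635369624650

row 27: T[27][9]=26·1001369304512841374110000+4144457803247115877036800=30180059720580991603896800  T[27][10]=26·196928100451110820242880+1001369304512841374110000=6121499916241722700424880  T[27][11]=26·31882014375298512782500+196928100451110820242880=1025860474208872152587880  T[27][12]=26·4284218746244111474800+31882014375298512782500=143271701777645411127300  T[27][13]=26·480544558742733545125+4284218746244111474800=16778377273555183648050
row 28: T[28][10]=27·6121499916241722700424880+30180059720580991603896800=195460557459107504515368560  T[28][11]=27·1025860474208872152587880+6121499916241722700424880=33819732719881270820297640  T[28][12]=27·143271701777645411127300+1025860474208872152587880=4894196422205298253024980  T[28][13]=27·16778377273555183648050+143271701777645411127300=596287888163635369624650
Read c(28,10) = 195460557459107504515368560, c(28,11) = 33819732719881270820297640, c(28,12) = 4894196422205298253024980, c(28,13) = 596287888163635369624650.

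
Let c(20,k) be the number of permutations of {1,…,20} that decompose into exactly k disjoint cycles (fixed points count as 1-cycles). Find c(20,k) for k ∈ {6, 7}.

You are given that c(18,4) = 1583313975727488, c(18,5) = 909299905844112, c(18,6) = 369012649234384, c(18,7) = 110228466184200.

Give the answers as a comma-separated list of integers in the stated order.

@19  (19,5):909299905844112·18+1583313975727488→17950712280921504, (19,6):369012649234384·18+909299905844112→7551527592063024, (19,7):110228466184200·18+369012649234384→2353125040549984
@20  (20,6):7551527592063024·19+17950712280921504→161429736530118960, (20,7):2353125040549984·19+7551527592063024→52260903362512720
Read c(20,6) = 161429736530118960, c(20,7) = 52260903362512720.

161429736530118960, 52260903362512720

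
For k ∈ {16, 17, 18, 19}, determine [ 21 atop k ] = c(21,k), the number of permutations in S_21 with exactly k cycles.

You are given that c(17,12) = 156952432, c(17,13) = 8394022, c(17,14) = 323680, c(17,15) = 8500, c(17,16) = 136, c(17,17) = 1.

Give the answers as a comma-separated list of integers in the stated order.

1672280820, 53327946, 1256850, 20615

[18] T[18,13]:17*8394022+156952432=299650806 · T[18,14]:17*323680+8394022=13896582 · T[18,15]:17*8500+323680=468180 · T[18,16]:17*136+8500=10812 · T[18,17]:17*1+136=153 · T[18,18]:17*0+1=1
[19] T[19,14]:18*13896582+299650806=549789282 · T[19,15]:18*468180+13896582=22323822 · T[19,16]:18*10812+468180=662796 · T[19,17]:18*153+10812=13566 · T[19,18]:18*1+153=171 · T[19,19]:18*0+1=1
[20] T[20,15]:19*22323822+549789282=973941900 · T[20,16]:19*662796+22323822=34916946 · T[20,17]:19*13566+662796=920550 · T[20,18]:19*171+13566=16815 · T[20,19]:19*1+171=190
[21] T[21,16]:20*34916946+973941900=1672280820 · T[21,17]:20*920550+34916946=53327946 · T[21,18]:20*16815+920550=1256850 · T[21,19]:20*190+16815=20615
Read c(21,16) = 1672280820, c(21,17) = 53327946, c(21,18) = 1256850, c(21,19) = 20615.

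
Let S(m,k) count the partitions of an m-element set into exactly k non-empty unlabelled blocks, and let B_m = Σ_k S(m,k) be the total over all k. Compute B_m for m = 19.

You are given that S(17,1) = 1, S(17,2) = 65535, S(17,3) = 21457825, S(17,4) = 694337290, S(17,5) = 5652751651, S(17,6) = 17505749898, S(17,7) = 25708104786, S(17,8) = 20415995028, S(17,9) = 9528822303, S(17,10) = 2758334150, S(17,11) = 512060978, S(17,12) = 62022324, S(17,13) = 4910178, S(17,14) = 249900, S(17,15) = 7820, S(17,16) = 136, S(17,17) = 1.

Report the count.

5832742205057

r18: T_18,1=1×1+0=1; T_18,2=2×65535+1=131071; T_18,3=3×21457825+65535=64439010; T_18,4=4×694337290+21457825=2798806985; T_18,5=5×5652751651+694337290=28958095545; T_18,6=6×17505749898+5652751651=110687251039; T_18,7=7×25708104786+17505749898=197462483400; T_18,8=8×20415995028+25708104786=189036065010; T_18,9=9×9528822303+20415995028=106175395755; T_18,10=10×2758334150+9528822303=37112163803; T_18,11=11×512060978+2758334150=8391004908; T_18,12=12×62022324+512060978=1256328866; T_18,13=13×4910178+62022324=125854638; T_18,14=14×249900+4910178=8408778; T_18,15=15×7820+249900=367200; T_18,16=16×136+7820=9996; T_18,17=17×1+136=153; T_18,18=18×0+1=1
r19: T_19,1=1×1+0=1; T_19,2=2×131071+1=262143; T_19,3=3×64439010+131071=193448101; T_19,4=4×2798806985+64439010=11259666950; T_19,5=5×28958095545+2798806985=147589284710; T_19,6=6×110687251039+28958095545=693081601779; T_19,7=7×197462483400+110687251039=1492924634839; T_19,8=8×189036065010+197462483400=1709751003480; T_19,9=9×106175395755+189036065010=1144614626805; T_19,10=10×37112163803+106175395755=477297033785; T_19,11=11×8391004908+37112163803=129413217791; T_19,12=12×1256328866+8391004908=23466951300; T_19,13=13×125854638+1256328866=2892439160; T_19,14=14×8408778+125854638=243577530; T_19,15=15×367200+8408778=13916778; T_19,16=16×9996+367200=527136; T_19,17=17×153+9996=12597; T_19,18=18×1+153=171; T_19,19=19×0+1=1
B_19 = ΣS(19,k) = 1+262143+193448101+11259666950+147589284710+693081601779+1492924634839+1709751003480+1144614626805+477297033785+129413217791+23466951300+2892439160+243577530+13916778+527136+12597+171+1 = 5832742205057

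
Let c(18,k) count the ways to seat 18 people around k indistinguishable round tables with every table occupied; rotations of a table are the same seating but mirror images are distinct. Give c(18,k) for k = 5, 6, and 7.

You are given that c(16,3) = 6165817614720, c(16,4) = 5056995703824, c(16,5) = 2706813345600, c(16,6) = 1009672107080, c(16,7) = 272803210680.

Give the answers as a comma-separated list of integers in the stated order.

909299905844112, 369012649234384, 110228466184200

@17  (17,4):5056995703824·16+6165817614720→87077748875904, (17,5):2706813345600·16+5056995703824→48366009233424, (17,6):1009672107080·16+2706813345600→18861567058880, (17,7):272803210680·16+1009672107080→5374523477960
@18  (18,5):48366009233424·17+87077748875904→909299905844112, (18,6):18861567058880·17+48366009233424→369012649234384, (18,7):5374523477960·17+18861567058880→110228466184200
Read c(18,5) = 909299905844112, c(18,6) = 369012649234384, c(18,7) = 110228466184200.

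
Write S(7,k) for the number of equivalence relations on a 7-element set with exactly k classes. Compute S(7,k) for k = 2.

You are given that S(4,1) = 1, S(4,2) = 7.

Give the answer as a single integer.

@5  (5,1):1·1+0→1, (5,2):7·2+1→15
@6  (6,1):1·1+0→1, (6,2):15·2+1→31
@7  (7,2):31·2+1→63
Read S(7,2) = 63.

63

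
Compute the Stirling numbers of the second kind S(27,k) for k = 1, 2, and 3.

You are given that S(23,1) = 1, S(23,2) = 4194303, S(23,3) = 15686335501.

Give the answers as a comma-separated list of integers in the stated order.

[24] T[24,1]:1*1+0=1 · T[24,2]:2*4194303+1=8388607 · T[24,3]:3*15686335501+4194303=47063200806
[25] T[25,1]:1*1+0=1 · T[25,2]:2*8388607+1=16777215 · T[25,3]:3*47063200806+8388607=141197991025
[26] T[26,1]:1*1+0=1 · T[26,2]:2*16777215+1=33554431 · T[26,3]:3*141197991025+16777215=423610750290
[27] T[27,1]:1*1+0=1 · T[27,2]:2*33554431+1=67108863 · T[27,3]:3*423610750290+33554431=1270865805301
Read S(27,1) = 1, S(27,2) = 67108863, S(27,3) = 1270865805301.

1, 67108863, 1270865805301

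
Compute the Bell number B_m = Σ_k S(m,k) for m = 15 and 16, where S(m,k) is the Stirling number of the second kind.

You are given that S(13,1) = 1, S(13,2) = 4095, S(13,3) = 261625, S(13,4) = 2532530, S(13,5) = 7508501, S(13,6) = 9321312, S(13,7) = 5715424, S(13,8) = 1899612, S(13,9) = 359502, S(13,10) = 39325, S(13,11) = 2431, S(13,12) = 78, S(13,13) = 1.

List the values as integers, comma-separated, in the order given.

row 14: T[14][1]=1·1+0=1  T[14][2]=2·4095+1=8191  T[14][3]=3·261625+4095=788970  T[14][4]=4·2532530+261625=10391745  T[14][5]=5·7508501+2532530=40075035  T[14][6]=6·9321312+7508501=63436373  T[14][7]=7·5715424+9321312=49329280  T[14][8]=8·1899612+5715424=20912320  T[14][9]=9·359502+1899612=5135130  T[14][10]=10·39325+359502=752752  T[14][11]=11·2431+39325=66066  T[14][12]=12·78+2431=3367  T[14][13]=13·1+78=91  T[14][14]=14·0+1=1
row 15: T[15][1]=1·1+0=1  T[15][2]=2·8191+1=16383  T[15][3]=3·788970+8191=2375101  T[15][4]=4·10391745+788970=42355950  T[15][5]=5·40075035+10391745=210766920  T[15][6]=6·63436373+40075035=420693273  T[15][7]=7·49329280+63436373=408741333  T[15][8]=8·20912320+49329280=216627840  T[15][9]=9·5135130+20912320=67128490  T[15][10]=10·752752+5135130=12662650  T[15][11]=11·66066+752752=1479478  T[15][12]=12·3367+66066=106470  T[15][13]=13·91+3367=4550  T[15][14]=14·1+91=105  T[15][15]=15·0+1=1
row 16: T[16][1]=1·1+0=1  T[16][2]=2·16383+1=32767  T[16][3]=3·2375101+16383=7141686  T[16][4]=4·42355950+2375101=171798901  T[16][5]=5·210766920+42355950=1096190550  T[16][6]=6·420693273+210766920=2734926558  T[16][7]=7·408741333+420693273=3281882604  T[16][8]=8·216627840+408741333=2141764053  T[16][9]=9·67128490+216627840=820784250  T[16][10]=10·12662650+67128490=193754990  T[16][11]=11·1479478+12662650=28936908  T[16][12]=12·106470+1479478=2757118  T[16][13]=13·4550+106470=165620  T[16][14]=14·105+4550=6020  T[16][15]=15·1+105=120  T[16][16]=16·0+1=1
B_15 = ΣS(15,k) = 1+16383+2375101+42355950+210766920+420693273+408741333+216627840+67128490+12662650+1479478+106470+4550+105+1 = 1382958545
B_16 = ΣS(16,k) = 1+32767+7141686+171798901+1096190550+2734926558+3281882604+2141764053+820784250+193754990+28936908+2757118+165620+6020+120+1 = 10480142147

1382958545, 10480142147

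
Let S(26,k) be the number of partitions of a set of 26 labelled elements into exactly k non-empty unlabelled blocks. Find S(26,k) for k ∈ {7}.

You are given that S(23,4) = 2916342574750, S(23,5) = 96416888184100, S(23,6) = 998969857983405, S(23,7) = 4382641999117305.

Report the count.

[24] T[24,5]:5*96416888184100+2916342574750=485000783495250 · T[24,6]:6*998969857983405+96416888184100=6090236036084530 · T[24,7]:7*4382641999117305+998969857983405=31677463851804540
[25] T[25,6]:6*6090236036084530+485000783495250=37026417000002430 · T[25,7]:7*31677463851804540+6090236036084530=227832482998716310
[26] T[26,7]:7*227832482998716310+37026417000002430=1631853797991016600
Read S(26,7) = 1631853797991016600.

1631853797991016600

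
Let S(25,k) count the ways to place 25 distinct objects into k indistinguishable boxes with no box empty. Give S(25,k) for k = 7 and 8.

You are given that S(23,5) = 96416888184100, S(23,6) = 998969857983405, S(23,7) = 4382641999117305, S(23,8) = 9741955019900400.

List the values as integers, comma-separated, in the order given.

227832482998716310, 690223721118368580

i=24: T(24,6)=96416888184100+6·998969857983405=6090236036084530 | T(24,7)=998969857983405+7·4382641999117305=31677463851804540 | T(24,8)=4382641999117305+8·9741955019900400=82318282158320505
i=25: T(25,7)=6090236036084530+7·31677463851804540=227832482998716310 | T(25,8)=31677463851804540+8·82318282158320505=690223721118368580
Read S(25,7) = 227832482998716310, S(25,8) = 690223721118368580.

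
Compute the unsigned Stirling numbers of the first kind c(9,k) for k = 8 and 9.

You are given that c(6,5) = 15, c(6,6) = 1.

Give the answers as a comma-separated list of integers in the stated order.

36, 1

row 7: T[7][6]=6·1+15=21  T[7][7]=6·0+1=1
row 8: T[8][7]=7·1+21=28  T[8][8]=7·0+1=1
row 9: T[9][8]=8·1+28=36  T[9][9]=8·0+1=1
Read c(9,8) = 36, c(9,9) = 1.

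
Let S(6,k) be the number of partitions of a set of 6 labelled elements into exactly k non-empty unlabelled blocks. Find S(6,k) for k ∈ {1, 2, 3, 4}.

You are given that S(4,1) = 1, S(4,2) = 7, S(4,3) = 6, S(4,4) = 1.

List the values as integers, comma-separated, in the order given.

row 5: T[5][1]=1·1+0=1  T[5][2]=2·7+1=15  T[5][3]=3·6+7=25  T[5][4]=4·1+6=10
row 6: T[6][1]=1·1+0=1  T[6][2]=2·15+1=31  T[6][3]=3·25+15=90  T[6][4]=4·10+25=65
Read S(6,1) = 1, S(6,2) = 31, S(6,3) = 90, S(6,4) = 65.

1, 31, 90, 65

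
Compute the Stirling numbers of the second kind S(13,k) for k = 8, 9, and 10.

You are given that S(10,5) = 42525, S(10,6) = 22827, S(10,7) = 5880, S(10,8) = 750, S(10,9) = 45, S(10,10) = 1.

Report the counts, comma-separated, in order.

row 11: T[11][6]=6·22827+42525=179487  T[11][7]=7·5880+22827=63987  T[11][8]=8·750+5880=11880  T[11][9]=9·45+750=1155  T[11][10]=10·1+45=55
row 12: T[12][7]=7·63987+179487=627396  T[12][8]=8·11880+63987=159027  T[12][9]=9·1155+11880=22275  T[12][10]=10·55+1155=1705
row 13: T[13][8]=8·159027+627396=1899612  T[13][9]=9·22275+159027=359502  T[13][10]=10·1705+22275=39325
Read S(13,8) = 1899612, S(13,9) = 359502, S(13,10) = 39325.

1899612, 359502, 39325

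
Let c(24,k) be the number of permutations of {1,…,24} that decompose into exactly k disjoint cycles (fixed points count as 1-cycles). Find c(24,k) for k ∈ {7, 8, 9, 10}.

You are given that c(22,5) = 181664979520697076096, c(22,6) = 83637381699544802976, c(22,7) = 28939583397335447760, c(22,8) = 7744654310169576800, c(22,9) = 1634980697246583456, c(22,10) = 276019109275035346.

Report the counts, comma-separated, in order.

[23] T[23,6]:22*83637381699544802976+181664979520697076096=2021687376910682741568 · T[23,7]:22*28939583397335447760+83637381699544802976=720308216440924653696 · T[23,8]:22*7744654310169576800+28939583397335447760=199321978221066137360 · T[23,9]:22*1634980697246583456+7744654310169576800=43714229649594412832 · T[23,10]:22*276019109275035346+1634980697246583456=7707401101297361068
[24] T[24,7]:23*720308216440924653696+2021687376910682741568=18588776355051949776576 · T[24,8]:23*199321978221066137360+720308216440924653696=5304713715525445812976 · T[24,9]:23*43714229649594412832+199321978221066137360=1204749260161737632496 · T[24,10]:23*7707401101297361068+43714229649594412832=220984454979433717396
Read c(24,7) = 18588776355051949776576, c(24,8) = 5304713715525445812976, c(24,9) = 1204749260161737632496, c(24,10) = 220984454979433717396.

18588776355051949776576, 5304713715525445812976, 1204749260161737632496, 220984454979433717396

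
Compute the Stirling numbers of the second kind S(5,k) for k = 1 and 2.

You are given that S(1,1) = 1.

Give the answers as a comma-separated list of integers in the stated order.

@2  (2,1):1·1+0→1, (2,2):0·2+1→1
@3  (3,1):1·1+0→1, (3,2):1·2+1→3
@4  (4,1):1·1+0→1, (4,2):3·2+1→7
@5  (5,1):1·1+0→1, (5,2):7·2+1→15
Read S(5,1) = 1, S(5,2) = 15.

1, 15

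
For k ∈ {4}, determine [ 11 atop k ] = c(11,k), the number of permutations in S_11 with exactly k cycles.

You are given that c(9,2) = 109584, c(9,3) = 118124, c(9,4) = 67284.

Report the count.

8409500

row 10: T[10][3]=9·118124+109584=1172700  T[10][4]=9·67284+118124=723680
row 11: T[11][4]=10·723680+1172700=8409500
Read c(11,4) = 8409500.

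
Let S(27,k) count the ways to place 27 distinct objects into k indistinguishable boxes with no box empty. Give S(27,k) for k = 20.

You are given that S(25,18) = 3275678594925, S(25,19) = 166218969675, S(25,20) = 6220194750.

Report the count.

12246296312250

r26: T_26,19=19×166218969675+3275678594925=6433839018750; T_26,20=20×6220194750+166218969675=290622864675
r27: T_27,20=20×290622864675+6433839018750=12246296312250
Read S(27,20) = 12246296312250.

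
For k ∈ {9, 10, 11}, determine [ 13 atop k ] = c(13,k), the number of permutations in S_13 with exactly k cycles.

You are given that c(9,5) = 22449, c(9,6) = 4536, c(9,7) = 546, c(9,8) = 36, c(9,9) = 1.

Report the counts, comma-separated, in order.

749463, 55770, 2717

r10: T_10,6=9×4536+22449=63273; T_10,7=9×546+4536=9450; T_10,8=9×36+546=870; T_10,9=9×1+36=45; T_10,10=9×0+1=1
r11: T_11,7=10×9450+63273=157773; T_11,8=10×870+9450=18150; T_11,9=10×45+870=1320; T_11,10=10×1+45=55; T_11,11=10×0+1=1
r12: T_12,8=11×18150+157773=357423; T_12,9=11×1320+18150=32670; T_12,10=11×55+1320=1925; T_12,11=11×1+55=66
r13: T_13,9=12×32670+357423=749463; T_13,10=12×1925+32670=55770; T_13,11=12×66+1925=2717
Read c(13,9) = 749463, c(13,10) = 55770, c(13,11) = 2717.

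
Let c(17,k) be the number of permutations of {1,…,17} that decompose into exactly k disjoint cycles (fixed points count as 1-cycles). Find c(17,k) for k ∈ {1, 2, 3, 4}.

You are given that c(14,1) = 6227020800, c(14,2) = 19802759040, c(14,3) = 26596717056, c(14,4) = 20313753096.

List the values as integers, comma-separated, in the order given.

row 15: T[15][1]=14·6227020800+0=87178291200  T[15][2]=14·19802759040+6227020800=283465647360  T[15][3]=14·26596717056+19802759040=392156797824  T[15][4]=14·20313753096+26596717056=310989260400
row 16: T[16][1]=15·87178291200+0=1307674368000  T[16][2]=15·283465647360+87178291200=4339163001600  T[16][3]=15·392156797824+283465647360=6165817614720  T[16][4]=15·310989260400+392156797824=5056995703824
row 17: T[17][1]=16·1307674368000+0=20922789888000  T[17][2]=16·4339163001600+1307674368000=70734282393600  T[17][3]=16·6165817614720+4339163001600=102992244837120  T[17][4]=16·5056995703824+6165817614720=87077748875904
Read c(17,1) = 20922789888000, c(17,2) = 70734282393600, c(17,3) = 102992244837120, c(17,4) = 87077748875904.

20922789888000, 70734282393600, 102992244837120, 87077748875904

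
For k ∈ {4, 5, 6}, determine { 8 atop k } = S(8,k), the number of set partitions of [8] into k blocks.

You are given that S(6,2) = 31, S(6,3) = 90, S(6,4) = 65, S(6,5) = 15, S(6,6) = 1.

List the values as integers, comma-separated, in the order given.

@7  (7,3):90·3+31→301, (7,4):65·4+90→350, (7,5):15·5+65→140, (7,6):1·6+15→21
@8  (8,4):350·4+301→1701, (8,5):140·5+350→1050, (8,6):21·6+140→266
Read S(8,4) = 1701, S(8,5) = 1050, S(8,6) = 266.

1701, 1050, 266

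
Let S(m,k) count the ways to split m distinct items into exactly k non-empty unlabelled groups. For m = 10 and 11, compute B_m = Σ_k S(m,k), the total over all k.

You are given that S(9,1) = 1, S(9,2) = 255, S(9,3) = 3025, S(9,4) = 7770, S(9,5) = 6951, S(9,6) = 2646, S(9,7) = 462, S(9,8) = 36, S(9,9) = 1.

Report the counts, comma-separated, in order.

row 10: T[10][1]=1·1+0=1  T[10][2]=2·255+1=511  T[10][3]=3·3025+255=9330  T[10][4]=4·7770+3025=34105  T[10][5]=5·6951+7770=42525  T[10][6]=6·2646+6951=22827  T[10][7]=7·462+2646=5880  T[10][8]=8·36+462=750  T[10][9]=9·1+36=45  T[10][10]=10·0+1=1
row 11: T[11][1]=1·1+0=1  T[11][2]=2·511+1=1023  T[11][3]=3·9330+511=28501  T[11][4]=4·34105+9330=145750  T[11][5]=5·42525+34105=246730  T[11][6]=6·22827+42525=179487  T[11][7]=7·5880+22827=63987  T[11][8]=8·750+5880=11880  T[11][9]=9·45+750=1155  T[11][10]=10·1+45=55  T[11][11]=11·0+1=1
B_10 = ΣS(10,k) = 1+511+9330+34105+42525+22827+5880+750+45+1 = 115975
B_11 = ΣS(11,k) = 1+1023+28501+145750+246730+179487+63987+11880+1155+55+1 = 678570

115975, 678570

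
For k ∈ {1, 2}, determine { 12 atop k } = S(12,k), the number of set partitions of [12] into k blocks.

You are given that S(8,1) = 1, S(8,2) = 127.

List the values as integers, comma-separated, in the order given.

r9: T_9,1=1×1+0=1; T_9,2=2×127+1=255
r10: T_10,1=1×1+0=1; T_10,2=2×255+1=511
r11: T_11,1=1×1+0=1; T_11,2=2×511+1=1023
r12: T_12,1=1×1+0=1; T_12,2=2×1023+1=2047
Read S(12,1) = 1, S(12,2) = 2047.

1, 2047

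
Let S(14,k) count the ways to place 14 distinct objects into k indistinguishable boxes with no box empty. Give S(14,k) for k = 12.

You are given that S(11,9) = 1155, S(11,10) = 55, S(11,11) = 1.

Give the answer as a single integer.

[12] T[12,10]:10*55+1155=1705 · T[12,11]:11*1+55=66 · T[12,12]:12*0+1=1
[13] T[13,11]:11*66+1705=2431 · T[13,12]:12*1+66=78
[14] T[14,12]:12*78+2431=3367
Read S(14,12) = 3367.

3367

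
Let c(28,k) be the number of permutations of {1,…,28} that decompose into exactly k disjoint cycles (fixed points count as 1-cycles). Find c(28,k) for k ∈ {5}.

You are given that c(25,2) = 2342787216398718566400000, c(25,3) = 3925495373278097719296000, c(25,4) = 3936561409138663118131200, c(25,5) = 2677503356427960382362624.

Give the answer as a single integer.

r26: T_26,3=25×3925495373278097719296000+2342787216398718566400000=100480171548351161548800000; T_26,4=25×3936561409138663118131200+3925495373278097719296000=102339530601744675672576000; T_26,5=25×2677503356427960382362624+3936561409138663118131200=70874145319837672677196800
r27: T_27,4=26×102339530601744675672576000+100480171548351161548800000=2761307967193712729035776000; T_27,5=26×70874145319837672677196800+102339530601744675672576000=1945067308917524165279692800
r28: T_28,5=27×1945067308917524165279692800+2761307967193712729035776000=55278125307966865191587481600
Read c(28,5) = 55278125307966865191587481600.

55278125307966865191587481600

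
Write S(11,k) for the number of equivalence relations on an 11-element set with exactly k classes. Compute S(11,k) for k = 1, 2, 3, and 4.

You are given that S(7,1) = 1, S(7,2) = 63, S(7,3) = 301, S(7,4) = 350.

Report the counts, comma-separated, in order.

1, 1023, 28501, 145750

r8: T_8,1=1×1+0=1; T_8,2=2×63+1=127; T_8,3=3×301+63=966; T_8,4=4×350+301=1701
r9: T_9,1=1×1+0=1; T_9,2=2×127+1=255; T_9,3=3×966+127=3025; T_9,4=4×1701+966=7770
r10: T_10,1=1×1+0=1; T_10,2=2×255+1=511; T_10,3=3×3025+255=9330; T_10,4=4×7770+3025=34105
r11: T_11,1=1×1+0=1; T_11,2=2×511+1=1023; T_11,3=3×9330+511=28501; T_11,4=4×34105+9330=145750
Read S(11,1) = 1, S(11,2) = 1023, S(11,3) = 28501, S(11,4) = 145750.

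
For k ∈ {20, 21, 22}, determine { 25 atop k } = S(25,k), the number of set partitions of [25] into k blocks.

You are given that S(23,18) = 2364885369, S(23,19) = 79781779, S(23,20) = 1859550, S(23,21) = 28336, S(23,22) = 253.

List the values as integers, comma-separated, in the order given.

r24: T_24,19=19×79781779+2364885369=3880739170; T_24,20=20×1859550+79781779=116972779; T_24,21=21×28336+1859550=2454606; T_24,22=22×253+28336=33902
r25: T_25,20=20×116972779+3880739170=6220194750; T_25,21=21×2454606+116972779=168519505; T_25,22=22×33902+2454606=3200450
Read S(25,20) = 6220194750, S(25,21) = 168519505, S(25,22) = 3200450.

6220194750, 168519505, 3200450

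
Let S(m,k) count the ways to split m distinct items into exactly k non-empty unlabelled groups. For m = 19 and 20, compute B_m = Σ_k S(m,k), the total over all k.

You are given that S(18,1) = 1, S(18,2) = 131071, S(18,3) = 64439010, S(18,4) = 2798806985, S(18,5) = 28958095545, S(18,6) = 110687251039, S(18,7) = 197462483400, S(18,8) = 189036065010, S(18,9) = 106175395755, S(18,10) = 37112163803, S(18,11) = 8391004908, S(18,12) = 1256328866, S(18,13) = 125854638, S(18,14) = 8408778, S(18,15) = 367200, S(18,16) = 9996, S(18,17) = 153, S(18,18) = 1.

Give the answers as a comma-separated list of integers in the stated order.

5832742205057, 51724158235372

r19: T_19,1=1×1+0=1; T_19,2=2×131071+1=262143; T_19,3=3×64439010+131071=193448101; T_19,4=4×2798806985+64439010=11259666950; T_19,5=5×28958095545+2798806985=147589284710; T_19,6=6×110687251039+28958095545=693081601779; T_19,7=7×197462483400+110687251039=1492924634839; T_19,8=8×189036065010+197462483400=1709751003480; T_19,9=9×106175395755+189036065010=1144614626805; T_19,10=10×37112163803+106175395755=477297033785; T_19,11=11×8391004908+37112163803=129413217791; T_19,12=12×1256328866+8391004908=23466951300; T_19,13=13×125854638+1256328866=2892439160; T_19,14=14×8408778+125854638=243577530; T_19,15=15×367200+8408778=13916778; T_19,16=16×9996+367200=527136; T_19,17=17×153+9996=12597; T_19,18=18×1+153=171; T_19,19=19×0+1=1
r20: T_20,1=1×1+0=1; T_20,2=2×262143+1=524287; T_20,3=3×193448101+262143=580606446; T_20,4=4×11259666950+193448101=45232115901; T_20,5=5×147589284710+11259666950=749206090500; T_20,6=6×693081601779+147589284710=4306078895384; T_20,7=7×1492924634839+693081601779=11143554045652; T_20,8=8×1709751003480+1492924634839=15170932662679; T_20,9=9×1144614626805+1709751003480=12011282644725; T_20,10=10×477297033785+1144614626805=5917584964655; T_20,11=11×129413217791+477297033785=1900842429486; T_20,12=12×23466951300+129413217791=411016633391; T_20,13=13×2892439160+23466951300=61068660380; T_20,14=14×243577530+2892439160=6302524580; T_20,15=15×13916778+243577530=452329200; T_20,16=16×527136+13916778=22350954; T_20,17=17×12597+527136=741285; T_20,18=18×171+12597=15675; T_20,19=19×1+171=190; T_20,20=20×0+1=1
B_19 = ΣS(19,k) = 1+262143+193448101+11259666950+147589284710+693081601779+1492924634839+1709751003480+1144614626805+477297033785+129413217791+23466951300+2892439160+243577530+13916778+527136+12597+171+1 = 5832742205057
B_20 = ΣS(20,k) = 1+524287+580606446+45232115901+749206090500+4306078895384+11143554045652+15170932662679+12011282644725+5917584964655+1900842429486+411016633391+61068660380+6302524580+452329200+22350954+741285+15675+190+1 = 51724158235372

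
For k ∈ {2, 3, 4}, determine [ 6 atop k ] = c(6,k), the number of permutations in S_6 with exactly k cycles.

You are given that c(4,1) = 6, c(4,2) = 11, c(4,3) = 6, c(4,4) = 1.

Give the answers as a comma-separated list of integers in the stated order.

r5: T_5,1=4×6+0=24; T_5,2=4×11+6=50; T_5,3=4×6+11=35; T_5,4=4×1+6=10
r6: T_6,2=5×50+24=274; T_6,3=5×35+50=225; T_6,4=5×10+35=85
Read c(6,2) = 274, c(6,3) = 225, c(6,4) = 85.

274, 225, 85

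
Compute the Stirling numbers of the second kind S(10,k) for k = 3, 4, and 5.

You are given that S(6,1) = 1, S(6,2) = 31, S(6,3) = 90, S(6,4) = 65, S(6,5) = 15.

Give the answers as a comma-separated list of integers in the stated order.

row 7: T[7][1]=1·1+0=1  T[7][2]=2·31+1=63  T[7][3]=3·90+31=301  T[7][4]=4·65+90=350  T[7][5]=5·15+65=140
row 8: T[8][1]=1·1+0=1  T[8][2]=2·63+1=127  T[8][3]=3·301+63=966  T[8][4]=4·350+301=1701  T[8][5]=5·140+350=1050
row 9: T[9][2]=2·127+1=255  T[9][3]=3·966+127=3025  T[9][4]=4·1701+966=7770  T[9][5]=5·1050+1701=6951
row 10: T[10][3]=3·3025+255=9330  T[10][4]=4·7770+3025=34105  T[10][5]=5·6951+7770=42525
Read S(10,3) = 9330, S(10,4) = 34105, S(10,5) = 42525.

9330, 34105, 42525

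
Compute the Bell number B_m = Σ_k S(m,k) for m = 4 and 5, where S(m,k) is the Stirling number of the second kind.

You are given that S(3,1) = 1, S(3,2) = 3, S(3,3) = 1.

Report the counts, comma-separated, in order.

15, 52

i=4: T(4,1)=0+1·1=1 | T(4,2)=1+2·3=7 | T(4,3)=3+3·1=6 | T(4,4)=1+4·0=1
i=5: T(5,1)=0+1·1=1 | T(5,2)=1+2·7=15 | T(5,3)=7+3·6=25 | T(5,4)=6+4·1=10 | T(5,5)=1+5·0=1
B_4 = ΣS(4,k) = 1+7+6+1 = 15
B_5 = ΣS(5,k) = 1+15+25+10+1 = 52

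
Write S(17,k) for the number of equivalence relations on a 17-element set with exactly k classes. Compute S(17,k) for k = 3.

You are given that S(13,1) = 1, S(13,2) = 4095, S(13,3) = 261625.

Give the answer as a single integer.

i=14: T(14,1)=0+1·1=1 | T(14,2)=1+2·4095=8191 | T(14,3)=4095+3·261625=788970
i=15: T(15,1)=0+1·1=1 | T(15,2)=1+2·8191=16383 | T(15,3)=8191+3·788970=2375101
i=16: T(16,2)=1+2·16383=32767 | T(16,3)=16383+3·2375101=7141686
i=17: T(17,3)=32767+3·7141686=21457825
Read S(17,3) = 21457825.

21457825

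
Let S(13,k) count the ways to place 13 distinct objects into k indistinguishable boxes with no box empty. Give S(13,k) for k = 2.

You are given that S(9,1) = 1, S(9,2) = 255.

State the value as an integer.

4095

row 10: T[10][1]=1·1+0=1  T[10][2]=2·255+1=511
row 11: T[11][1]=1·1+0=1  T[11][2]=2·511+1=1023
row 12: T[12][1]=1·1+0=1  T[12][2]=2·1023+1=2047
row 13: T[13][2]=2·2047+1=4095
Read S(13,2) = 4095.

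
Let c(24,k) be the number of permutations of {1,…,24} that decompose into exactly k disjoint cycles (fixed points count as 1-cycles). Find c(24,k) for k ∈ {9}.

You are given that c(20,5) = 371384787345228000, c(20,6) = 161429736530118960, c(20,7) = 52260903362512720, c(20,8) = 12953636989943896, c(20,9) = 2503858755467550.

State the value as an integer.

i=21: T(21,6)=371384787345228000+20·161429736530118960=3599979517947607200 | T(21,7)=161429736530118960+20·52260903362512720=1206647803780373360 | T(21,8)=52260903362512720+20·12953636989943896=311333643161390640 | T(21,9)=12953636989943896+20·2503858755467550=63030812099294896
i=22: T(22,7)=3599979517947607200+21·1206647803780373360=28939583397335447760 | T(22,8)=1206647803780373360+21·311333643161390640=7744654310169576800 | T(22,9)=311333643161390640+21·63030812099294896=1634980697246583456
i=23: T(23,8)=28939583397335447760+22·7744654310169576800=199321978221066137360 | T(23,9)=7744654310169576800+22·1634980697246583456=43714229649594412832
i=24: T(24,9)=199321978221066137360+23·43714229649594412832=1204749260161737632496
Read c(24,9) = 1204749260161737632496.

1204749260161737632496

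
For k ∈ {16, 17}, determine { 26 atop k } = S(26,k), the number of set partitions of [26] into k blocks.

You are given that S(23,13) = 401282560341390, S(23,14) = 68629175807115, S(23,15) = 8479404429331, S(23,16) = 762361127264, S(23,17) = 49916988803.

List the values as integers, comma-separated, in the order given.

12725877242482560, 1343731795378830

r24: T_24,14=14×68629175807115+401282560341390=1362091021641000; T_24,15=15×8479404429331+68629175807115=195820242247080; T_24,16=16×762361127264+8479404429331=20677182465555; T_24,17=17×49916988803+762361127264=1610949936915
r25: T_25,15=15×195820242247080+1362091021641000=4299394655347200; T_25,16=16×20677182465555+195820242247080=526655161695960; T_25,17=17×1610949936915+20677182465555=48063331393110
r26: T_26,16=16×526655161695960+4299394655347200=12725877242482560; T_26,17=17×48063331393110+526655161695960=1343731795378830
Read S(26,16) = 12725877242482560, S(26,17) = 1343731795378830.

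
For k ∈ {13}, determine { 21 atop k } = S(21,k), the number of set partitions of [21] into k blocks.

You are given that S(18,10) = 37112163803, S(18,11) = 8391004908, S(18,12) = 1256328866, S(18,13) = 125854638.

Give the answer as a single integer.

[19] T[19,11]:11*8391004908+37112163803=129413217791 · T[19,12]:12*1256328866+8391004908=23466951300 · T[19,13]:13*125854638+1256328866=2892439160
[20] T[20,12]:12*23466951300+129413217791=411016633391 · T[20,13]:13*2892439160+23466951300=61068660380
[21] T[21,13]:13*61068660380+411016633391=1204909218331
Read S(21,13) = 1204909218331.

1204909218331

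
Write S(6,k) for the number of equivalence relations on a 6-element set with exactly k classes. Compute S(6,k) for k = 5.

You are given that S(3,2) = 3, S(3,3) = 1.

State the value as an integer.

15

[4] T[4,3]:3*1+3=6 · T[4,4]:4*0+1=1
[5] T[5,4]:4*1+6=10 · T[5,5]:5*0+1=1
[6] T[6,5]:5*1+10=15
Read S(6,5) = 15.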